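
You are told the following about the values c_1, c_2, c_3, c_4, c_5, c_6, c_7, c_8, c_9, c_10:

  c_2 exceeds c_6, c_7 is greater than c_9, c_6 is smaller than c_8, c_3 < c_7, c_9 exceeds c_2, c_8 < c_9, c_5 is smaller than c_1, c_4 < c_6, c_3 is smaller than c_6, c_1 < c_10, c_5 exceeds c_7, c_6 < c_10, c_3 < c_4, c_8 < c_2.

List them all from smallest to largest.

Nothing is placed below c_3, so it is least; from there c_3 < c_4; c_4 < c_6; c_6 < c_8; c_8 < c_2; c_2 < c_9; c_9 < c_7; c_7 < c_5; c_5 < c_1; c_1 < c_10, each given directly.

c_3 < c_4 < c_6 < c_8 < c_2 < c_9 < c_7 < c_5 < c_1 < c_10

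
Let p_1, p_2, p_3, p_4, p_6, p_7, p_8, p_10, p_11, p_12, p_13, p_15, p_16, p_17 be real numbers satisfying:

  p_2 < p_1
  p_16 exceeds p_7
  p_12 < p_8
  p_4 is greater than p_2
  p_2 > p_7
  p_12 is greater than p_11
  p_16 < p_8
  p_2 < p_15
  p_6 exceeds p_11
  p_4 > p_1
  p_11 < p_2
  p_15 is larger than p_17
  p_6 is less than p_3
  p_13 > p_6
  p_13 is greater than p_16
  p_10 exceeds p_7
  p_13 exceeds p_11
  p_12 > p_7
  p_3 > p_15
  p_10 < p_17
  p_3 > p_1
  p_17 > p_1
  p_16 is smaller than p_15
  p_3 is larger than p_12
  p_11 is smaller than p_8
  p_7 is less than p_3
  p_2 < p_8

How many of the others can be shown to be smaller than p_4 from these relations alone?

From p_4 the given relations immediately reach p_2, p_1.
From those, p_7, p_11 — 4 in total.
No other element is forced below p_4 by the given relations, so the count is 4.

4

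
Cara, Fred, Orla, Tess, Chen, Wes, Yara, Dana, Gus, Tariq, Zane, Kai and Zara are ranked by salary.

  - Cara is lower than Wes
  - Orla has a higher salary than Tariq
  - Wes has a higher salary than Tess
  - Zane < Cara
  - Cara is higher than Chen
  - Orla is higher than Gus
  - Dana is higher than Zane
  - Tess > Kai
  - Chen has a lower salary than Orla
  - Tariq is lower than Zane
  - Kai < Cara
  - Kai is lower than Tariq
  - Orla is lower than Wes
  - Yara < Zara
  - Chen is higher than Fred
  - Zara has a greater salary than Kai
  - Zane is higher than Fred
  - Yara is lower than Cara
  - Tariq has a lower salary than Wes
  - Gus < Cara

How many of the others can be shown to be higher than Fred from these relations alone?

6

Directly above Fred: Chen, Zane.
One step further: Dana, Orla, Cara (5 so far).
One step further: Wes (6 so far).
No other element is forced above Fred by the given relations, so the count is 6.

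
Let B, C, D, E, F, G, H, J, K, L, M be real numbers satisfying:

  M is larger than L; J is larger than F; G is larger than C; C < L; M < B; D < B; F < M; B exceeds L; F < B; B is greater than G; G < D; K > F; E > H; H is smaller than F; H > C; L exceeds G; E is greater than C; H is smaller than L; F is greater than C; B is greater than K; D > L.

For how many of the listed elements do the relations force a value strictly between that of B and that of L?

The relations place L below B. An element lies strictly between them when it is forced above L and also forced below B.
Above L: {M, D}. Below B: {C, H, F, G, M, K, D}.
Intersection: {M, D} — 2.

2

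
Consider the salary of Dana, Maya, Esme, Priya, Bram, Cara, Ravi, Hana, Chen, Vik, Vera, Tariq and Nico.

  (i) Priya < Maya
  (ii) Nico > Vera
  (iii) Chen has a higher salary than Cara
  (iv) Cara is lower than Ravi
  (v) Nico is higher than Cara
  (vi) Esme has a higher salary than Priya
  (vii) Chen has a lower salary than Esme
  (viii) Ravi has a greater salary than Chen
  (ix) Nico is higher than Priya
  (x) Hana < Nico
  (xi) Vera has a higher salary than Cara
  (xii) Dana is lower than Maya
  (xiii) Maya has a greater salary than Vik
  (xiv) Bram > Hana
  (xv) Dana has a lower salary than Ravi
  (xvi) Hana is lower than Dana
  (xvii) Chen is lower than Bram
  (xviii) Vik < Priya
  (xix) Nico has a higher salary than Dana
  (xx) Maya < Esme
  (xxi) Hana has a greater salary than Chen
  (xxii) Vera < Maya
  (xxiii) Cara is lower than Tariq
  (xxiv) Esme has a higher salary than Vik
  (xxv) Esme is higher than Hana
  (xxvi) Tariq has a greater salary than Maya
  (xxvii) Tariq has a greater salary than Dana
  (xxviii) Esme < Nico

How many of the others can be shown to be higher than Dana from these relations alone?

5

The elements the relations force above Dana are Ravi, Maya, Tariq, Esme, Nico — no chain reaches any other.
That is 5.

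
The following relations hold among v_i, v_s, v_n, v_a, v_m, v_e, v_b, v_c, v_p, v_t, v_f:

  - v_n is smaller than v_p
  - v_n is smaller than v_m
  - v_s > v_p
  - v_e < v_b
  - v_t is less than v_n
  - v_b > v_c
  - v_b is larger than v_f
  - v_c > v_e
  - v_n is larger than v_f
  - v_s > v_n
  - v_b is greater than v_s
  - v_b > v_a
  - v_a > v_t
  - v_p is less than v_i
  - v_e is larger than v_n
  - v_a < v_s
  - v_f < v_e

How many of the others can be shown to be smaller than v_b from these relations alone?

Directly below v_b: v_f, v_a, v_e, v_c, v_s.
One step further: v_t, v_n, v_p (8 so far).
No other element is forced below v_b by the given relations, so the count is 8.

8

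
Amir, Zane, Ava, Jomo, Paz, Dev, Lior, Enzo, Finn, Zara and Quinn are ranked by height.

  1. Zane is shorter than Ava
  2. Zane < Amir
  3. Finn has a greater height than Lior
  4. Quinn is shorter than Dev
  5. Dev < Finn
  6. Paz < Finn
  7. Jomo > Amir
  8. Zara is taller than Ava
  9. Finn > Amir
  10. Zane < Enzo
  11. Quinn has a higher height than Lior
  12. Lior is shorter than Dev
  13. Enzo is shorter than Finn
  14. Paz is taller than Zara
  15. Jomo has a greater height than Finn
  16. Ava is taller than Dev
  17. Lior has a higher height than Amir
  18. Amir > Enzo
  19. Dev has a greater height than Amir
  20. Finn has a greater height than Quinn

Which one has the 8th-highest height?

Lior

The consecutive relations fix a unique order: Zane < Enzo < Amir < Lior < Quinn < Dev < Ava < Zara < Paz < Finn < Jomo.
The 8th largest is Lior.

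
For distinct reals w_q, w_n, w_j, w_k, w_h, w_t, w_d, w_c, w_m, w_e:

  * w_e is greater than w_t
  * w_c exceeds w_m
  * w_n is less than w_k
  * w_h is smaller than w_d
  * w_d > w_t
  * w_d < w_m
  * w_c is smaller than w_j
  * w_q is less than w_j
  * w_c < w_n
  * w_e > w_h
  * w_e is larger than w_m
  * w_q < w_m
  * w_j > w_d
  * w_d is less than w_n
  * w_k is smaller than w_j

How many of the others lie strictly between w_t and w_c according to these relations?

The relations place w_t below w_c. An element lies strictly between them when it is forced above w_t and also forced below w_c.
Above w_t: {w_d, w_m, w_n, w_e, w_k, w_j}. Below w_c: {w_h, w_d, w_q, w_m}.
Intersection: {w_d, w_m} — 2.

2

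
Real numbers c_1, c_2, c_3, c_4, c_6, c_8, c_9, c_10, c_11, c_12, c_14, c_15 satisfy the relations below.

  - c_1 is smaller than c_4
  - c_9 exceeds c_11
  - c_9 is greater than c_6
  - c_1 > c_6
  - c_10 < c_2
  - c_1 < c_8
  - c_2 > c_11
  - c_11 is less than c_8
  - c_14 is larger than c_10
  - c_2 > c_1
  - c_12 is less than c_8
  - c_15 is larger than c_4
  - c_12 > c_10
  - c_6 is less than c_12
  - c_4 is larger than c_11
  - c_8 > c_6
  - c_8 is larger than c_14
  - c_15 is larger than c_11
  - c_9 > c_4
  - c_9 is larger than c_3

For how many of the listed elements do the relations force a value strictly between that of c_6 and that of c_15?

2

The relations place c_6 below c_15. An element lies strictly between them when it is forced above c_6 and also forced below c_15.
Above c_6: {c_1, c_4, c_2, c_12, c_9, c_8}. Below c_15: {c_11, c_1, c_4}.
Intersection: {c_1, c_4} — 2.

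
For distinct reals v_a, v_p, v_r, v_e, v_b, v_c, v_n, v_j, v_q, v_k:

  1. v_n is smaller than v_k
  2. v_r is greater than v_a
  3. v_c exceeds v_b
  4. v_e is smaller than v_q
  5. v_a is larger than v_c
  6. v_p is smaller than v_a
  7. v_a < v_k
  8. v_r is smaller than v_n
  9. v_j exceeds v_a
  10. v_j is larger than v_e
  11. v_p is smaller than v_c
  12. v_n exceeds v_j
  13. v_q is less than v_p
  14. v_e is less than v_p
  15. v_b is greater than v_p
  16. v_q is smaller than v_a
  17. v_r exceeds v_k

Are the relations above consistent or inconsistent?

Chaining the given relations yields v_n < v_k < v_r, so v_n < v_r. But one relation states v_r < v_n. These cannot both hold.

inconsistent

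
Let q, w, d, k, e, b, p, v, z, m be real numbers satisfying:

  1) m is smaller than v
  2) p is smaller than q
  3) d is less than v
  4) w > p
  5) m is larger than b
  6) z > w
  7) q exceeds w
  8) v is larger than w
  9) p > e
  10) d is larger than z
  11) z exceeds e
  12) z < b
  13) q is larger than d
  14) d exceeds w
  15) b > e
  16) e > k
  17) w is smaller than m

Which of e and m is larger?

m

e < p and p < w give e < w.
Then w < z extends the chain to z.
Then z < b extends the chain to b.
With b < m: e < p < w < z < b < m.
So e < m; m is the larger of the two.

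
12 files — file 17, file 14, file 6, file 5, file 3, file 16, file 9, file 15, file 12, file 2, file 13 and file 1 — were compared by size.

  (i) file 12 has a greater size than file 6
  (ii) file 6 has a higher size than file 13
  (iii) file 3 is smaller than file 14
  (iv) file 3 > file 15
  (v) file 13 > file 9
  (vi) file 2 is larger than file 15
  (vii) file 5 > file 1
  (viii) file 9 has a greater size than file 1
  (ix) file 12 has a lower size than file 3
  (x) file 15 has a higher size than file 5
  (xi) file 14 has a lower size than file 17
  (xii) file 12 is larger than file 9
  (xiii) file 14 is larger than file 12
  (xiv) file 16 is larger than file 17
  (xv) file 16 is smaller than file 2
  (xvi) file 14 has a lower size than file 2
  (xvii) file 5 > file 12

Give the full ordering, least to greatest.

Each adjacent pair is fixed by a given relation: file 1 < file 9; file 9 < file 13; file 13 < file 6; file 6 < file 12; file 12 < file 5; file 5 < file 15; file 15 < file 3; file 3 < file 14; file 14 < file 17; file 17 < file 16; file 16 < file 2. Chaining them end to end gives the full order.

file 1 < file 9 < file 13 < file 6 < file 12 < file 5 < file 15 < file 3 < file 14 < file 17 < file 16 < file 2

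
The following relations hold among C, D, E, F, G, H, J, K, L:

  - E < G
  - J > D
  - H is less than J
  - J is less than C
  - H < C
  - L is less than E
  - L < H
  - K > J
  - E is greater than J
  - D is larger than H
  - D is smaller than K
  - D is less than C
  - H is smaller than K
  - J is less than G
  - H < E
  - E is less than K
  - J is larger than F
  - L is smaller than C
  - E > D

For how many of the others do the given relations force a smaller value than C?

5

From C the given relations immediately reach L, H, D, J.
From those, F — 5 in total.
No other element is forced below C by the given relations, so the count is 5.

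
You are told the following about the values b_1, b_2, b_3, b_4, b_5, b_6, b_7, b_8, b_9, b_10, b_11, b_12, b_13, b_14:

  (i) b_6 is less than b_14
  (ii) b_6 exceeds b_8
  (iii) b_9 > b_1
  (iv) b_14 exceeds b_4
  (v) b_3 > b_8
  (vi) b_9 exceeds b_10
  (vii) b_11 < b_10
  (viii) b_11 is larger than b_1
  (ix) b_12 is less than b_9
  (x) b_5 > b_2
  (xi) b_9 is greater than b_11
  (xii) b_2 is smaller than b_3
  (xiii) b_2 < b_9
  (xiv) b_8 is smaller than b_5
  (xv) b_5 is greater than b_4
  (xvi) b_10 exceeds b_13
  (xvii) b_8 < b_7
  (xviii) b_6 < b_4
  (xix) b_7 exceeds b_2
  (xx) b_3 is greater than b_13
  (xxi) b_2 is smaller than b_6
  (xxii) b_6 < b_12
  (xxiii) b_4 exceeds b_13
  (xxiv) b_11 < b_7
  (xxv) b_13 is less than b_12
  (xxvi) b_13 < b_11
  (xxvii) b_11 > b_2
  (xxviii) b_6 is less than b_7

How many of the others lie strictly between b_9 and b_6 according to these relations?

Chaining upward from b_6 reaches: b_4, b_12, b_5, b_7, b_14.
Chaining downward from b_9 reaches: b_1, b_13, b_8, b_2, b_11, b_12, b_10.
Strictly between b_6 and b_9 are those in both lists: b_12 — 1 element.

1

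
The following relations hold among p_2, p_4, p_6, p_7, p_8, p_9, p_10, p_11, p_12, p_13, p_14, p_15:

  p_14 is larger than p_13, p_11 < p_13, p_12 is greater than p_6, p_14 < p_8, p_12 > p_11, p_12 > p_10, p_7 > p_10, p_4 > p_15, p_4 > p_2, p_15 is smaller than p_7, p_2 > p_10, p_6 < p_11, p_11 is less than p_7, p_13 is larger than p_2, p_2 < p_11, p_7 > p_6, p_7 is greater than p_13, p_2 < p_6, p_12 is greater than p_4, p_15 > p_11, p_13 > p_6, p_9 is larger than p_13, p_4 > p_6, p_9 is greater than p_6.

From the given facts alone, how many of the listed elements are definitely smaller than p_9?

From p_9 the given relations immediately reach p_6, p_13.
From those, p_2, p_11 — 4 in total.
From those, p_10 — 5 in total.
No other element is forced below p_9 by the given relations, so the count is 5.

5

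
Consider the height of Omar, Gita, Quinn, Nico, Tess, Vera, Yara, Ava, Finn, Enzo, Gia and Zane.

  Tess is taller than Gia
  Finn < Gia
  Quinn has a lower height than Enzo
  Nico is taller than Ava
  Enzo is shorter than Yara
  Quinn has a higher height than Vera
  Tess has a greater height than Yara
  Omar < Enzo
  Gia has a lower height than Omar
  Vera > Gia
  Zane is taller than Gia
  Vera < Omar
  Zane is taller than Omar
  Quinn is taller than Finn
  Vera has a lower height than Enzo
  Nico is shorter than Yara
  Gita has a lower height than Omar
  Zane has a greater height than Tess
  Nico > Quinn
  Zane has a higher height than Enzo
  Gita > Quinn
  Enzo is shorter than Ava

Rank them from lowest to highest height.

Finn < Gia < Vera < Quinn < Gita < Omar < Enzo < Ava < Nico < Yara < Tess < Zane

Each adjacent pair is fixed by a given relation: Finn < Gia; Gia < Vera; Vera < Quinn; Quinn < Gita; Gita < Omar; Omar < Enzo; Enzo < Ava; Ava < Nico; Nico < Yara; Yara < Tess; Tess < Zane. Chaining them end to end gives the full order.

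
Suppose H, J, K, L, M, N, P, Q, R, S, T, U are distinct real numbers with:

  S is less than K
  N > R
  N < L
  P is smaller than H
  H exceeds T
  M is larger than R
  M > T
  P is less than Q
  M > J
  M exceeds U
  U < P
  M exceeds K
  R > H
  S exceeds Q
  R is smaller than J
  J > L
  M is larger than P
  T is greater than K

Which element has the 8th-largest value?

Piecing the relations together gives one ordering: U < P < Q < S < K < T < H < R < N < L < J < M.
The 8th largest is K.

K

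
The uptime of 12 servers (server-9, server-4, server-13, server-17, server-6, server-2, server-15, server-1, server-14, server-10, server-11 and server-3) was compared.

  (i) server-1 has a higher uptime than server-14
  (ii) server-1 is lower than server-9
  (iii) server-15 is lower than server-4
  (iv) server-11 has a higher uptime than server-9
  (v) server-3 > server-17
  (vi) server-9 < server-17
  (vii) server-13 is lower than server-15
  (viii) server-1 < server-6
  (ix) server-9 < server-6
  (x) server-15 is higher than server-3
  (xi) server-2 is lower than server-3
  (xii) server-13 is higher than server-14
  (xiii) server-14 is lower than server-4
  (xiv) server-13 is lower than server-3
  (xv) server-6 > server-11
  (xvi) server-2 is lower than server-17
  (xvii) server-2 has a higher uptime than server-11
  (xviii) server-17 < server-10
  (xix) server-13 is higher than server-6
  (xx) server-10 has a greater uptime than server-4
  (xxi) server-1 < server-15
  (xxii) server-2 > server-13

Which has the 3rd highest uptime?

Piecing the relations together gives one ordering: server-14 < server-1 < server-9 < server-11 < server-6 < server-13 < server-2 < server-17 < server-3 < server-15 < server-4 < server-10.
Counting 3 from the largest end gives server-15.

server-15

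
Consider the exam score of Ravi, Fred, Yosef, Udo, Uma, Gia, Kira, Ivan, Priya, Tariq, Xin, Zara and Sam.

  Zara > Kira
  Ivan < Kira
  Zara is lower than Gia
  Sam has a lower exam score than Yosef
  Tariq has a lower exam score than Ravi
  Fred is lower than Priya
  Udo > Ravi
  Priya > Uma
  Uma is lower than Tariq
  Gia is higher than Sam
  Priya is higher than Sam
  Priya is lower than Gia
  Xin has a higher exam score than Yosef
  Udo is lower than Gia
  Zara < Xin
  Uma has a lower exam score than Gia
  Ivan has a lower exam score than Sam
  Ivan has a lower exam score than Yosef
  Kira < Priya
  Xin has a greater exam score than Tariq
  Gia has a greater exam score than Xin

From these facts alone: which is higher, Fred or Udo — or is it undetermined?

Following every chain through Fred: above Fred we get Priya, Gia.
Udo is not reached, and no chain runs the other way from Udo to Fred.
So the given relations leave the order of Fred and Udo undetermined.

undetermined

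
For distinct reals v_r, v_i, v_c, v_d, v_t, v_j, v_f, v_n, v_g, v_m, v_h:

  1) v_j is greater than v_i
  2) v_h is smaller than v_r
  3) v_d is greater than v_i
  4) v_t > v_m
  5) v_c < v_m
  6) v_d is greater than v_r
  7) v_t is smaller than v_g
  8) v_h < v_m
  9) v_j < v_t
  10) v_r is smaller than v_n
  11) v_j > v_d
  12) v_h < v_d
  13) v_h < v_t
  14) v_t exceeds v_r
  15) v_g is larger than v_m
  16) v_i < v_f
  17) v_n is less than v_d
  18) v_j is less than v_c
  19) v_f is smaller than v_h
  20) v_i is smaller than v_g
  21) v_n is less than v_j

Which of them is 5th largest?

v_j

The consecutive relations fix a unique order: v_i < v_f < v_h < v_r < v_n < v_d < v_j < v_c < v_m < v_t < v_g.
Counting 5 from the largest end gives v_j.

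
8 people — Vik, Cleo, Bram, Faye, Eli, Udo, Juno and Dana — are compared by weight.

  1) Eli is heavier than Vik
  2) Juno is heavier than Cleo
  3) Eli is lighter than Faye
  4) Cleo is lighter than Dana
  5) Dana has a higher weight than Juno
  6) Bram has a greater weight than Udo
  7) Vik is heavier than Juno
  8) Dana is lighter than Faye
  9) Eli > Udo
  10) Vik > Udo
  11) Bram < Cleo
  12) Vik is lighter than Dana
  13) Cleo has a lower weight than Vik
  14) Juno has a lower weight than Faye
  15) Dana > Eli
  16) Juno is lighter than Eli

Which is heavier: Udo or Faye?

Faye

Udo < Bram and Bram < Cleo give Udo < Cleo.
With Cleo < Juno: Udo < Bram < Cleo < Juno.
Then Juno < Vik extends the chain to Vik.
With Vik < Eli: Udo < Bram < Cleo < Juno < Vik < Eli.
With Eli < Faye: Udo < Bram < Cleo < Juno < Vik < Eli < Faye.
So Udo < Faye; Faye is the heavier of the two.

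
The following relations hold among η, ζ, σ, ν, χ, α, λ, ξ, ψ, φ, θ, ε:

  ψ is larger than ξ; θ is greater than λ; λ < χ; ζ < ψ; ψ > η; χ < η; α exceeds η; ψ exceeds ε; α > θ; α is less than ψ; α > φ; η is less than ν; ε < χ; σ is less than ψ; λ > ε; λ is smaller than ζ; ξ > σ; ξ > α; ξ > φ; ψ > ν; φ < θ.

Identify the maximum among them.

ψ

ε is not greatest since ε < ψ; λ is not greatest since λ < θ; φ is not greatest since φ < α; θ is not greatest since θ < α; χ is not greatest since χ < η; η is not greatest since η < ν; ν is not greatest since ν < ψ; ζ is not greatest since ζ < ψ; α is not greatest since α < ψ; σ is not greatest since σ < ψ; ξ is not greatest since ξ < ψ.
Only ψ has nothing above it, so ψ is the maximum.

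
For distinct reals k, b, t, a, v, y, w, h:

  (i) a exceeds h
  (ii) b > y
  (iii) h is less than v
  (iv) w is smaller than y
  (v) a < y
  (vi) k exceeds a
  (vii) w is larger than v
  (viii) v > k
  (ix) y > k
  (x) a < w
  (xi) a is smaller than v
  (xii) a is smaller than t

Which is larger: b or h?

b

h < a and a < v give h < v.
Then v < w extends the chain to w.
Then w < y extends the chain to y.
Then y < b extends the chain to b.
So h < b; b is the larger of the two.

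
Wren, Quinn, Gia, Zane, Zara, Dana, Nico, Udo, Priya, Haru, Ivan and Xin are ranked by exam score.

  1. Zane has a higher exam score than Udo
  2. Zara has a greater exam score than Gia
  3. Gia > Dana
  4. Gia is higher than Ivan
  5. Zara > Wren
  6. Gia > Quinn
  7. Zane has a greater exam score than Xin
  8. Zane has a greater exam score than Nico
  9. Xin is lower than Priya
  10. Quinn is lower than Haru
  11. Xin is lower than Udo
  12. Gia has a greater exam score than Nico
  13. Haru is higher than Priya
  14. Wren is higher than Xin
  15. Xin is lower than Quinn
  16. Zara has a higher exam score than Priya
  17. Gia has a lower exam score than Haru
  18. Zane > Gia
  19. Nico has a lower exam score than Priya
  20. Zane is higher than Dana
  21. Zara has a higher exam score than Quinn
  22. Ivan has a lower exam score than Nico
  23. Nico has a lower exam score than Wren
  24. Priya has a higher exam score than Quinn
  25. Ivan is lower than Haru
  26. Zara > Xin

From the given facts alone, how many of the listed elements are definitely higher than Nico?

6

From Nico the given relations immediately reach Wren, Gia, Priya, Zane.
From those, Haru, Zara — 6 in total.
Nothing else is reachable above Nico; 6 in all.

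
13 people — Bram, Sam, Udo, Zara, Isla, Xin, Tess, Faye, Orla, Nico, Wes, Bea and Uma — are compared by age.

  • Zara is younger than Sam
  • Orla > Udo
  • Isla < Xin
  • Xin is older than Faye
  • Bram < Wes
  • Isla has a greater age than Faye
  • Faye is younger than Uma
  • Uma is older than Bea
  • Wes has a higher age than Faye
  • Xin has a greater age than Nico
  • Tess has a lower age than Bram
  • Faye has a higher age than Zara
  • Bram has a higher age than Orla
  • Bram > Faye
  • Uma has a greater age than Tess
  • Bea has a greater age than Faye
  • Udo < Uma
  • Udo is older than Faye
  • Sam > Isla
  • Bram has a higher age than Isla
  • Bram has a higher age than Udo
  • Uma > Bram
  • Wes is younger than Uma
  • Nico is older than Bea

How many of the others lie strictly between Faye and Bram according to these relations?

3

The relations place Faye below Bram. An element lies strictly between them when it is forced above Faye and also forced below Bram.
Above Faye: {Isla, Bea, Nico, Udo, Xin, Orla, Sam, Wes, Uma}. Below Bram: {Zara, Isla, Tess, Udo, Orla}.
Intersection: {Isla, Udo, Orla} — 3.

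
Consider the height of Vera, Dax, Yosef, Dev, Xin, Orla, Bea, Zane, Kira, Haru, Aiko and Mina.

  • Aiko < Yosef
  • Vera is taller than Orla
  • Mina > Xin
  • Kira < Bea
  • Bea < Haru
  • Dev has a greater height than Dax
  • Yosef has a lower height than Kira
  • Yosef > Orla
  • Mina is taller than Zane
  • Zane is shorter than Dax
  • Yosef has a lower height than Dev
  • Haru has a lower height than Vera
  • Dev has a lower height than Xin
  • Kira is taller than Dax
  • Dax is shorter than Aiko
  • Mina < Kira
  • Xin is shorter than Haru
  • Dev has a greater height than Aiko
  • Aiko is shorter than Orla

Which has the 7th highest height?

Dev

The consecutive relations fix a unique order: Zane < Dax < Aiko < Orla < Yosef < Dev < Xin < Mina < Kira < Bea < Haru < Vera.
Counting 7 from the largest end gives Dev.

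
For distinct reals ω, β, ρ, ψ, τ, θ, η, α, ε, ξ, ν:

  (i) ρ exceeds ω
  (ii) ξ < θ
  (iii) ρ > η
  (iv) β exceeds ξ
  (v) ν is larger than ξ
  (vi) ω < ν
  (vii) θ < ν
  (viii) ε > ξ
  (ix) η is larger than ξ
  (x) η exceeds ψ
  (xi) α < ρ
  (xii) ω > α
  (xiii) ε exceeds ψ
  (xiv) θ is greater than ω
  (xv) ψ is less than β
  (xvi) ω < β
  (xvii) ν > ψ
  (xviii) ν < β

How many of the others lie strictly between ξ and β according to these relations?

The relations place ξ below β. An element lies strictly between them when it is forced above ξ and also forced below β.
Above ξ: {ε, η, θ, ν, ρ}. Below β: {α, ψ, ω, θ, ν}.
Intersection: {θ, ν} — 2.

2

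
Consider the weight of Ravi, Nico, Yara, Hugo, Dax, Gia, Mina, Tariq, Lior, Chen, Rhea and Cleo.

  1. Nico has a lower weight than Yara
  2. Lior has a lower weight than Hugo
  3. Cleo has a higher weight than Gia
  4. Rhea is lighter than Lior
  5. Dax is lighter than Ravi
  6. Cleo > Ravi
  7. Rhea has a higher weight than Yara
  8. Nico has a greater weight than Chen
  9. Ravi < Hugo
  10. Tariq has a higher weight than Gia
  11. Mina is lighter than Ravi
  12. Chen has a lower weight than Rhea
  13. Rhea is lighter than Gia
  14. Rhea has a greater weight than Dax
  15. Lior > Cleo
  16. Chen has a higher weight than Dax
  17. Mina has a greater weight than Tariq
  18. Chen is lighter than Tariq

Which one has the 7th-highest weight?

Piecing the relations together gives one ordering: Dax < Chen < Nico < Yara < Rhea < Gia < Tariq < Mina < Ravi < Cleo < Lior < Hugo.
Counting 7 from the largest end gives Gia.

Gia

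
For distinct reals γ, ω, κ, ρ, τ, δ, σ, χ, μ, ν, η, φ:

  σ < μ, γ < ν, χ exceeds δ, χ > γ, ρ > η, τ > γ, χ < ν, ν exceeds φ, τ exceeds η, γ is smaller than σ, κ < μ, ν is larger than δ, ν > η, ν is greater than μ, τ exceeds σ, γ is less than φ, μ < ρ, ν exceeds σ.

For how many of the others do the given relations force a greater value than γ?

From γ the given relations immediately reach σ, χ, φ, τ, ν.
From those, μ — 6 in total.
From those, ρ — 7 in total.
Nothing else is reachable above γ; 7 in all.

7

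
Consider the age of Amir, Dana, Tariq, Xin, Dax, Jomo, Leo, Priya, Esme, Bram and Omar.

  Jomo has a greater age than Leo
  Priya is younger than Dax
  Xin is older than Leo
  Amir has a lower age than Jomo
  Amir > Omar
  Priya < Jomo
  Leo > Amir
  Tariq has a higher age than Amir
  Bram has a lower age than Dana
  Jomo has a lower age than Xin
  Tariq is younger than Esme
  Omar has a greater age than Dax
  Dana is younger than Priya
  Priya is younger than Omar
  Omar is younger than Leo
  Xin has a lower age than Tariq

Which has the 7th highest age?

Piecing the relations together gives one ordering: Bram < Dana < Priya < Dax < Omar < Amir < Leo < Jomo < Xin < Tariq < Esme.
Counting 7 from the largest end gives Omar.

Omar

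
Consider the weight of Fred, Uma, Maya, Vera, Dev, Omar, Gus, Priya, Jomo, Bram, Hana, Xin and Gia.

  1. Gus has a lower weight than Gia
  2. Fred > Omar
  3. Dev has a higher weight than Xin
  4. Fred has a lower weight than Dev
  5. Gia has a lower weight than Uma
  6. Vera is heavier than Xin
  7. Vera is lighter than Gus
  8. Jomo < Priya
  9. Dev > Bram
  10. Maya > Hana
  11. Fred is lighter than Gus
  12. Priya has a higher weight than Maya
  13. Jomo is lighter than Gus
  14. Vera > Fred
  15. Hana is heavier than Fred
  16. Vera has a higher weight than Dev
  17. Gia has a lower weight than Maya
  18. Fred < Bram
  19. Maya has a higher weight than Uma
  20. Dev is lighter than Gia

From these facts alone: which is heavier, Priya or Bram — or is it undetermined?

Priya

The relevant relations are Bram < Dev; Dev < Vera; Vera < Gus; Gus < Gia; Gia < Uma; Uma < Maya; Maya < Priya.
Chaining these gives Bram < Dev < Vera < Gus < Gia < Uma < Maya < Priya.
So Priya is heavier.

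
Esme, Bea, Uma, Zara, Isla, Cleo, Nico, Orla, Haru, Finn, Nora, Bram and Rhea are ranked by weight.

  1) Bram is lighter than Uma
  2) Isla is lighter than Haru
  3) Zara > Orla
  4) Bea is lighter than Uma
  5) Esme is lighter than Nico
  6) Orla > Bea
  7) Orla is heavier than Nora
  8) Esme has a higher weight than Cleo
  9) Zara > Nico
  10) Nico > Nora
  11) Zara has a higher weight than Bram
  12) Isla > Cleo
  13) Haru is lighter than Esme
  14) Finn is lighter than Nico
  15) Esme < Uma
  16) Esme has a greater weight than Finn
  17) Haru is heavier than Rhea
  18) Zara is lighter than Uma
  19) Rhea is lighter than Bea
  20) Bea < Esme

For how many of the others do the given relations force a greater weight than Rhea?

7

The elements the relations force above Rhea are Bea, Orla, Haru, Esme, Nico, Zara, Uma — no chain reaches any other.
That is 7.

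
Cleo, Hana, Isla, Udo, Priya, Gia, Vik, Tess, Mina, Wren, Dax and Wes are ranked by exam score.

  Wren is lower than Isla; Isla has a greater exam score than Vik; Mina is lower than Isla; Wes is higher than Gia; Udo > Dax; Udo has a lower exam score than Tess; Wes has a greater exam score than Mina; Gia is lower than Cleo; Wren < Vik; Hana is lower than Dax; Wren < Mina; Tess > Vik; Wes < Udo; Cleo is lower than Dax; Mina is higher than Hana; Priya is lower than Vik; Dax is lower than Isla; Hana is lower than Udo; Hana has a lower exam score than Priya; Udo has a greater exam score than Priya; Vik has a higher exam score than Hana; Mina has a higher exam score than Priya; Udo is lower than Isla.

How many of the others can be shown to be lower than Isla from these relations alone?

From Isla the given relations immediately reach Wren, Mina, Dax, Vik, Udo.
From those, Cleo, Hana, Priya, Wes — 9 in total.
From those, Gia — 10 in total.
Nothing else is reachable below Isla; 10 in all.

10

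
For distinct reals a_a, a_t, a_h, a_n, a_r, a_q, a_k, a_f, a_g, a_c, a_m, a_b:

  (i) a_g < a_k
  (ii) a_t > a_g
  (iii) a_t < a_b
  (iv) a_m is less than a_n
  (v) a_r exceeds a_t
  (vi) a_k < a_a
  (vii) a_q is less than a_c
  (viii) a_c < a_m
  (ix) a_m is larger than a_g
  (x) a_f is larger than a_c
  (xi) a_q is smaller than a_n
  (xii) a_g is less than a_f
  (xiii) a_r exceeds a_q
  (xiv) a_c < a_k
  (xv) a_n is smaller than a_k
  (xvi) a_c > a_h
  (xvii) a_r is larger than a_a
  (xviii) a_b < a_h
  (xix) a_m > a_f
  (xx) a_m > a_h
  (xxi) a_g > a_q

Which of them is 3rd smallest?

a_t

The consecutive relations fix a unique order: a_q < a_g < a_t < a_b < a_h < a_c < a_f < a_m < a_n < a_k < a_a < a_r.
Counting 3 from the smallest end gives a_t.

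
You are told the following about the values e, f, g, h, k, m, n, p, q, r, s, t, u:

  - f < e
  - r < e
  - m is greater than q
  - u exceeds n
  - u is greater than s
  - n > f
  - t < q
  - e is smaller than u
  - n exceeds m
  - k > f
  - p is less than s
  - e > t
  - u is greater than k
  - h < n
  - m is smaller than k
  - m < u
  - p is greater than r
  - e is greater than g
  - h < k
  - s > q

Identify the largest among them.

g is not greatest since g < e; r is not greatest since r < e; p is not greatest since p < s; t is not greatest since t < e; h is not greatest since h < n; q is not greatest since q < m; s is not greatest since s < u; m is not greatest since m < k; f is not greatest since f < e; e is not greatest since e < u; k is not greatest since k < u; n is not greatest since n < u.
Only u has nothing above it, so u is the largest.

u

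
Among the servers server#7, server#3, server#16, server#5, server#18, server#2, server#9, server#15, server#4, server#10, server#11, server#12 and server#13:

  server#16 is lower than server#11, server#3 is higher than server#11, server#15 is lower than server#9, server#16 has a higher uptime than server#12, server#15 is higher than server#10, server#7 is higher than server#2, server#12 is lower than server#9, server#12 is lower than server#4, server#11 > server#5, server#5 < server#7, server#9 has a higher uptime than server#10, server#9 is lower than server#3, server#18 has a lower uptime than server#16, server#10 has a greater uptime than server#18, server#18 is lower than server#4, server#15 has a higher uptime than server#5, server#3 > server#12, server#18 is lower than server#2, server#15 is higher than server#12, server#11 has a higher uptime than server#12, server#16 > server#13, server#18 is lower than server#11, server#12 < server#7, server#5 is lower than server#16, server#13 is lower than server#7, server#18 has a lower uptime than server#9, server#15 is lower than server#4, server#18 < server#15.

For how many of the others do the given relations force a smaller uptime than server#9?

The elements the relations force below server#9 are server#18, server#10, server#12, server#5, server#15 — no chain reaches any other.
That is 5.

5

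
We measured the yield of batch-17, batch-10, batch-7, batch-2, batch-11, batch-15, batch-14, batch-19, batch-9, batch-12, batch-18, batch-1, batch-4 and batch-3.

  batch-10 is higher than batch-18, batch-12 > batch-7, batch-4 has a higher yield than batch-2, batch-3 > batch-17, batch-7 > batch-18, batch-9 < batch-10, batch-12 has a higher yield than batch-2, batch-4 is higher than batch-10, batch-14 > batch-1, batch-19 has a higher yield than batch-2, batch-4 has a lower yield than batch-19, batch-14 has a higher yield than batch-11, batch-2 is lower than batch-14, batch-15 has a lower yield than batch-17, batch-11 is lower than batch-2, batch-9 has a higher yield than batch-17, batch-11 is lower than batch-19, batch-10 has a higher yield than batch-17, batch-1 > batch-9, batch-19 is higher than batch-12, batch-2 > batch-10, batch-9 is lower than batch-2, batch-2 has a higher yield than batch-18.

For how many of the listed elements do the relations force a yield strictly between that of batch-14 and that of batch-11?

The relations place batch-11 below batch-14. An element lies strictly between them when it is forced above batch-11 and also forced below batch-14.
Above batch-11: {batch-2, batch-12, batch-4, batch-19}. Below batch-14: {batch-15, batch-17, batch-9, batch-18, batch-1, batch-10, batch-2}.
Intersection: {batch-2} — 1.

1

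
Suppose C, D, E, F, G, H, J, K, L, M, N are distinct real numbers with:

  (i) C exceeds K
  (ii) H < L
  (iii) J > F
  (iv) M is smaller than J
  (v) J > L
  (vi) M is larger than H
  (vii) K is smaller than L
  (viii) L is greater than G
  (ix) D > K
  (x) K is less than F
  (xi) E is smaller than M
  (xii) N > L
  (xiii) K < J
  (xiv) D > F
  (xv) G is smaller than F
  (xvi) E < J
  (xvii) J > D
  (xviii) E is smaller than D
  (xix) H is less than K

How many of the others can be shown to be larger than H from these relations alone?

Directly above H: K, M, L.
One step further: F, C, D, N, J (8 so far).
No other element is forced above H by the given relations, so the count is 8.

8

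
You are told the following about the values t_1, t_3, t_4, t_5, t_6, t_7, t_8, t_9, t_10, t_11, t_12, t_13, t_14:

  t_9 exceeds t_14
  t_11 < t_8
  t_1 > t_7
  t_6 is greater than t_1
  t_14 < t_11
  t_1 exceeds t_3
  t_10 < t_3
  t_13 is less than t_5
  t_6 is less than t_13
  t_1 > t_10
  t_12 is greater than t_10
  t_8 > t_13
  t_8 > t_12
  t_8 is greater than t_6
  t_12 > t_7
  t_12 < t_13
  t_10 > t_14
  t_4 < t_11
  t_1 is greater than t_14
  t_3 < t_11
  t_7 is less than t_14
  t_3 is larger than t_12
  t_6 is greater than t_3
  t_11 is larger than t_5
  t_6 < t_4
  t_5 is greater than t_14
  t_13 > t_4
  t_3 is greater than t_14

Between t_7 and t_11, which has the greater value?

t_7 < t_14 and t_14 < t_10 give t_7 < t_10.
With t_10 < t_12: t_7 < t_14 < t_10 < t_12.
With t_12 < t_3: t_7 < t_14 < t_10 < t_12 < t_3.
With t_3 < t_1: t_7 < t_14 < t_10 < t_12 < t_3 < t_1.
With t_1 < t_6: t_7 < t_14 < t_10 < t_12 < t_3 < t_1 < t_6.
With t_6 < t_4: t_7 < t_14 < t_10 < t_12 < t_3 < t_1 < t_6 < t_4.
With t_4 < t_13: t_7 < t_14 < t_10 < t_12 < t_3 < t_1 < t_6 < t_4 < t_13.
With t_13 < t_5: t_7 < t_14 < t_10 < t_12 < t_3 < t_1 < t_6 < t_4 < t_13 < t_5.
Then t_5 < t_11 extends the chain to t_11.
So t_7 < t_11; t_11 is the larger of the two.

t_11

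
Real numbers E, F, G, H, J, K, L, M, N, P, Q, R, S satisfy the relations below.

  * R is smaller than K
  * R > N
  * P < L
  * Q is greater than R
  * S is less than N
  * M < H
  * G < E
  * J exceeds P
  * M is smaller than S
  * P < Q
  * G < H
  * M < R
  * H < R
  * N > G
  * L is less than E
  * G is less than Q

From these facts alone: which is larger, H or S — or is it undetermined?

undetermined

Following every chain through S: above S we get N, R, K, Q; below S we get M.
H is not reached, and no chain runs the other way from H to S.
So the given relations leave the order of S and H undetermined.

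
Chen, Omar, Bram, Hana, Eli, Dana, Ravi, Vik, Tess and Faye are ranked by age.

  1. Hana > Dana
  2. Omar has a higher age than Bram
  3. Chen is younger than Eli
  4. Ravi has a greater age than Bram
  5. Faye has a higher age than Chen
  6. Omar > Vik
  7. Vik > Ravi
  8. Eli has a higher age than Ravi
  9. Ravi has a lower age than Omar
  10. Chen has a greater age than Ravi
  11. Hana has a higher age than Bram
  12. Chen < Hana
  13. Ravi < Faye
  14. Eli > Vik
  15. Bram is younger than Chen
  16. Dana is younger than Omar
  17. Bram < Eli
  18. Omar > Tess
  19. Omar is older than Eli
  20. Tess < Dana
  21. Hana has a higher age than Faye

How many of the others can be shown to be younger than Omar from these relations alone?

7

The elements the relations force below Omar are Bram, Ravi, Tess, Vik, Chen, Eli, Dana — no chain reaches any other.
That is 7.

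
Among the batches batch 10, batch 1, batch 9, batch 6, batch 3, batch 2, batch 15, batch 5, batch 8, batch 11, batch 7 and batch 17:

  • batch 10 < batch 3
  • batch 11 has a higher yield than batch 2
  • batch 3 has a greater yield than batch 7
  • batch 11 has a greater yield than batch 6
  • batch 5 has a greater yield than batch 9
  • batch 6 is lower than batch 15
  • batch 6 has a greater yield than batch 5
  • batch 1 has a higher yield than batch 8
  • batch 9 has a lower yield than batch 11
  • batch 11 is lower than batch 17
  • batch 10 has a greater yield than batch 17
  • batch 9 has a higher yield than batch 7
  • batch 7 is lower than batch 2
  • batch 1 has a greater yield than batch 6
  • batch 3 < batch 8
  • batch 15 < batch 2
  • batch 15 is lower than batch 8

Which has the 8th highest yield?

batch 15

The consecutive relations fix a unique order: batch 7 < batch 9 < batch 5 < batch 6 < batch 15 < batch 2 < batch 11 < batch 17 < batch 10 < batch 3 < batch 8 < batch 1.
The 8th largest is batch 15.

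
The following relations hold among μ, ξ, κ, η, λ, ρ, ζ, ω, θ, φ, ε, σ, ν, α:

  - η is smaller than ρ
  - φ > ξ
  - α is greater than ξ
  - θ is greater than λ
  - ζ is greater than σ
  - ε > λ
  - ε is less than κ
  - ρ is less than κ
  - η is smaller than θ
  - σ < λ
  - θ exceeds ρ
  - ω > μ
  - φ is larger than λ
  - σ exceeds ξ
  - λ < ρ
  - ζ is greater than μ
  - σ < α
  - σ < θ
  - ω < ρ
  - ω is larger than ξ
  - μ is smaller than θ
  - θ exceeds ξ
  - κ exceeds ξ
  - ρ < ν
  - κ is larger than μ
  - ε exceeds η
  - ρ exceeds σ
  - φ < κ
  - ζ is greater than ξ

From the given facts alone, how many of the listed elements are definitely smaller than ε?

The elements the relations force below ε are ξ, η, σ, λ — no chain reaches any other.
That is 4.

4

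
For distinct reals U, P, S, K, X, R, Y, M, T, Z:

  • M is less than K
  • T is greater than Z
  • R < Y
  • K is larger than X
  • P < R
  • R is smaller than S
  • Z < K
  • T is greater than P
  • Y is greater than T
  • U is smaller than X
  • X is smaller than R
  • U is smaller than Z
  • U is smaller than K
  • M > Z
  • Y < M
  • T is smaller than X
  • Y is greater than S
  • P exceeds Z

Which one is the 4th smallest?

Piecing the relations together gives one ordering: U < Z < P < T < X < R < S < Y < M < K.
Counting 4 from the smallest end gives T.

T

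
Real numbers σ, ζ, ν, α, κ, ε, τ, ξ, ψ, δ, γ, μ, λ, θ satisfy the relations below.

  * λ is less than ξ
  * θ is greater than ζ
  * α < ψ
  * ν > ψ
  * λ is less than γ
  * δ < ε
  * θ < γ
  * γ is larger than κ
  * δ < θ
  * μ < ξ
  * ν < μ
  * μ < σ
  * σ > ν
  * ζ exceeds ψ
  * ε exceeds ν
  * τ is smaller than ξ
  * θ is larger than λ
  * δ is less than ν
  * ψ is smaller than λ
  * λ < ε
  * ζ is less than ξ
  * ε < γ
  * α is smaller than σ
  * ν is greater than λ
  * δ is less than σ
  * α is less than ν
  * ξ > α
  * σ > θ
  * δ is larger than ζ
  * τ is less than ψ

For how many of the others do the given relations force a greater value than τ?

From τ the given relations immediately reach ψ, ξ.
From those, λ, ζ, ν — 5 in total.
From those, δ, θ, μ, σ, ε, γ — 11 in total.
No other element is forced above τ by the given relations, so the count is 11.

11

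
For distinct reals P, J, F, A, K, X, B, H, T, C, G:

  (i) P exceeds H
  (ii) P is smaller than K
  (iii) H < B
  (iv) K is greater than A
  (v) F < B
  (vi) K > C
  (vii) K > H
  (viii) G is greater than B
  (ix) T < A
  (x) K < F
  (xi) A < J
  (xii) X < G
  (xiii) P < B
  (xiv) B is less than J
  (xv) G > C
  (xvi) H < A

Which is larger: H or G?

Link the given pairs in sequence: H < A; A < K; K < F; F < B; B < G.
Chaining these gives H < A < K < F < B < G.
So H < G; G is the larger of the two.

G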